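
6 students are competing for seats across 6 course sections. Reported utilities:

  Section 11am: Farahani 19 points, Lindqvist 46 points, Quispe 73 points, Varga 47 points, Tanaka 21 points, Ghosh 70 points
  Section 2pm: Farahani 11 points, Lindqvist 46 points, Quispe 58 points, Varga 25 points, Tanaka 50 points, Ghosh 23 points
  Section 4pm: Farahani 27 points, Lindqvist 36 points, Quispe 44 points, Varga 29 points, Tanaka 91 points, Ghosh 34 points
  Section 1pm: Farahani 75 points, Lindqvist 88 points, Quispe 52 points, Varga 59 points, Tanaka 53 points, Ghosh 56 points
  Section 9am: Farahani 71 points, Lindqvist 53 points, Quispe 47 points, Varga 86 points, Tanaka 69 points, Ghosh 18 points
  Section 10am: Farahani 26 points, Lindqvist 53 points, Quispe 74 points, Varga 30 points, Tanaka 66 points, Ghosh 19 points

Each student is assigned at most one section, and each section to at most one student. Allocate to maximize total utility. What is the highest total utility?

Maximum total: 442 points

This is a one-to-one assignment (maximum-weight bipartite matching).
Optimal: Farahani→Section 1pm (75 points), Lindqvist→Section 2pm (46 points), Quispe→Section 10am (74 points), Varga→Section 9am (86 points), Tanaka→Section 4pm (91 points), Ghosh→Section 11am (70 points) — total 75+46+74+86+91+70 = 442 points.
Max-entry greedy (repeatedly take the single best remaining cell) gives 420 points, worse by 22.
Next-best assignment: Farahani→Section 1pm, Lindqvist→Section 10am, Quispe→Section 2pm, Varga→Section 9am, Tanaka→Section 4pm, Ghosh→Section 11am = 433 points.
Swapping Quispe↔Farahani (Quispe→Section 1pm 52 points, Farahani→Section 10am 26 points) loses 71.
Checked against all permutations: 442 points is optimal.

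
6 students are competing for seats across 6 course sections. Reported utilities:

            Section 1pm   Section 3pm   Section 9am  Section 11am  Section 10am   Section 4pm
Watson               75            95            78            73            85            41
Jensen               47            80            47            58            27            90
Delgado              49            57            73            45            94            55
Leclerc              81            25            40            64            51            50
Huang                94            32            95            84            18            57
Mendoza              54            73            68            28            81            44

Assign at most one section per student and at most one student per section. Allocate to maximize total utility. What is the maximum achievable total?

This is a one-to-one assignment (maximum-weight bipartite matching).
Optimal: Watson→Section 3pm (95 points), Jensen→Section 4pm (90 points), Delgado→Section 10am (94 points), Leclerc→Section 1pm (81 points), Huang→Section 11am (84 points), Mendoza→Section 9am (68 points) — total 95+90+94+81+84+68 = 512 points.
Row-greedy (each student in turn takes its best remaining section) gives 483 points, worse by 29.
Next-best assignment: Watson→Section 11am, Jensen→Section 4pm, Delgado→Section 10am, Leclerc→Section 1pm, Huang→Section 9am, Mendoza→Section 3pm = 506 points.
Swapping Leclerc↔Delgado (Leclerc→Section 10am 51 points, Delgado→Section 1pm 49 points) loses 75.

Maximum total: 512 points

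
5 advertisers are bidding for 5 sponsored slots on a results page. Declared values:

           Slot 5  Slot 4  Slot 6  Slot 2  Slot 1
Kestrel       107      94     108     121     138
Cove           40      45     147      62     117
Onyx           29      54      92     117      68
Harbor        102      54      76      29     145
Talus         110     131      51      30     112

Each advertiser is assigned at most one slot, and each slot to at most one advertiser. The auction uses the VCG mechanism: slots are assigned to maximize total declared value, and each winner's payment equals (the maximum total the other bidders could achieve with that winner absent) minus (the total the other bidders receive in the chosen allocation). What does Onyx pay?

Onyx pays $14.

Efficient allocation: Kestrel→Slot 5 ($107), Cove→Slot 6 ($147), Onyx→Slot 2 ($117), Harbor→Slot 1 ($145), Talus→Slot 4 ($131); total welfare W = $647.
Onyx receives Slot 2 at value $117, so the others get W − 117 = $530.
Without Onyx: best allocation of the remaining 4 bidders over all 5 slots is Kestrel→Slot 2 ($121), Cove→Slot 6 ($147), Harbor→Slot 1 ($145), Talus→Slot 4 ($131), total $544.
VCG payment = (others' best without Onyx) − (others' welfare with Onyx) = 544 − 530 = $14.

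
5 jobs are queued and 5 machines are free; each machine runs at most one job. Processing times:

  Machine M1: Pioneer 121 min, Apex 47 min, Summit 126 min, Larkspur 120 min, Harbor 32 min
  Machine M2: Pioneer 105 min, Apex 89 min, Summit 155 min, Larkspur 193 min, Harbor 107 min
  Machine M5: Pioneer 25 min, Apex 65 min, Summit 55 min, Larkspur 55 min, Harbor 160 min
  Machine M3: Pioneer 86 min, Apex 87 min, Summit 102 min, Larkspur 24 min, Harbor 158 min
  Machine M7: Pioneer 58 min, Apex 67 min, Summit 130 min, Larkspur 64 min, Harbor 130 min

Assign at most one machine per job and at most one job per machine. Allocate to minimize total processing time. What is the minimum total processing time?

Minimum total: 258 min

This is a one-to-one assignment (minimum-cost bipartite matching).
Optimal: Pioneer→Machine M7 (58 min), Apex→Machine M2 (89 min), Summit→Machine M5 (55 min), Larkspur→Machine M3 (24 min), Harbor→Machine M1 (32 min) — total 58+89+55+24+32 = 258 min.
Row-greedy (each job in turn takes its cheapest remaining machine) gives 345 min, worse by 87.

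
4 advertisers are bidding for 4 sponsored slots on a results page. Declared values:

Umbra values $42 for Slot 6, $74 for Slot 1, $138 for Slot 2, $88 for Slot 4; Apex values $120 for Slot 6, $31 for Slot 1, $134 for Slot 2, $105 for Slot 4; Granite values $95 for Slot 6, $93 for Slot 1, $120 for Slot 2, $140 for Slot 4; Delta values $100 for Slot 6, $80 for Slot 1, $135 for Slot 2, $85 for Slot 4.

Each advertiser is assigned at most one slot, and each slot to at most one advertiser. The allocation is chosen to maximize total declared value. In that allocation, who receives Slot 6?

Apex receives Slot 6.

Treat this as an assignment problem: match each advertiser to one slot.
Optimal: Umbra→Slot 2 ($138), Apex→Slot 6 ($120), Granite→Slot 4 ($140), Delta→Slot 1 ($80) — total 138+120+140+80 = $478.
Column-greedy (each slot in turn goes to its best remaining advertiser) gives $436, worse by 42.
Next-best assignment: Umbra→Slot 1, Apex→Slot 6, Granite→Slot 4, Delta→Slot 2 = $469.
Apex's own top slot is Slot 2 ($134), but forcing Apex→Slot 2 and reassigning the rest optimally gives only $448 — worse by 30.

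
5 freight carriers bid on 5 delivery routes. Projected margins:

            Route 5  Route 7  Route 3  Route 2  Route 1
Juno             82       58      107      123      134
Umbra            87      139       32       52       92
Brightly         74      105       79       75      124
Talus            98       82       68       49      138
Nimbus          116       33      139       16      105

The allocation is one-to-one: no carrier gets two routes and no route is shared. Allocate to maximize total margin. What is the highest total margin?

This is a one-to-one assignment (maximum-weight bipartite matching).
Optimal: Juno→Route 2 ($123k), Umbra→Route 7 ($139k), Brightly→Route 1 ($124k), Talus→Route 5 ($98k), Nimbus→Route 3 ($139k) — total 123+139+124+98+139 = $623k.
Column-greedy (each route in turn goes to its best remaining carrier) gives $575k, worse by 48.
No other one-to-one assignment exceeds $623k.

Max total: $623k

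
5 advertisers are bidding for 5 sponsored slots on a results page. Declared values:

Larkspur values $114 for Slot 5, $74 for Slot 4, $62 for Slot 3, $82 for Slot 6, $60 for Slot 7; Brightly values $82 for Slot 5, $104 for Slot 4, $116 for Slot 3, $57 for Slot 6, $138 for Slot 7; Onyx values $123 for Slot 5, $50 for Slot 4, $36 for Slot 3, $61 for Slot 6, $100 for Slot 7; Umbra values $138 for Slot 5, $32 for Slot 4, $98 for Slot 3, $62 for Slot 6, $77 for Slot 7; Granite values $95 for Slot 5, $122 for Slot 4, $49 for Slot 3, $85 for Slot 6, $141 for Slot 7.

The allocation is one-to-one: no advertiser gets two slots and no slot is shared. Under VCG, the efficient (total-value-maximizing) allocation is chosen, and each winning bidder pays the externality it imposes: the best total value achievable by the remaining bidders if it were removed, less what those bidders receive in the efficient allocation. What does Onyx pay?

Onyx pays $40.

Efficient allocation: Larkspur→Slot 6 ($82), Brightly→Slot 7 ($138), Onyx→Slot 5 ($123), Umbra→Slot 3 ($98), Granite→Slot 4 ($122); total welfare W = $563.
Onyx receives Slot 5 at value $123, so the others get W − 123 = $440.
Without Onyx: best allocation of the remaining 4 bidders over all 5 slots is Larkspur→Slot 6 ($82), Brightly→Slot 7 ($138), Umbra→Slot 5 ($138), Granite→Slot 4 ($122), total $480.
VCG payment = (others' best without Onyx) − (others' welfare with Onyx) = 480 − 440 = $40.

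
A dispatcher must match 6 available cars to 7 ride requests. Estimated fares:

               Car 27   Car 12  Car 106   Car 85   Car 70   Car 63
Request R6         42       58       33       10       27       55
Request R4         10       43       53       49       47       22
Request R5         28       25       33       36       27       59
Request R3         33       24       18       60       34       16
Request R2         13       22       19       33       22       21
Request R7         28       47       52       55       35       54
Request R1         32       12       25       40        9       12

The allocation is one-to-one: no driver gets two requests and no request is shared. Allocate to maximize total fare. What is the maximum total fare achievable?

Optimal: Car 27→Request R1 ($32), Car 12→Request R6 ($58), Car 106→Request R7 ($52), Car 85→Request R3 ($60), Car 70→Request R4 ($47), Car 63→Request R5 ($59) — total 32+58+52+60+47+59 = $308.
Row-greedy (each driver in turn takes its best remaining request) gives $250, worse by 58.

Maximum total: $308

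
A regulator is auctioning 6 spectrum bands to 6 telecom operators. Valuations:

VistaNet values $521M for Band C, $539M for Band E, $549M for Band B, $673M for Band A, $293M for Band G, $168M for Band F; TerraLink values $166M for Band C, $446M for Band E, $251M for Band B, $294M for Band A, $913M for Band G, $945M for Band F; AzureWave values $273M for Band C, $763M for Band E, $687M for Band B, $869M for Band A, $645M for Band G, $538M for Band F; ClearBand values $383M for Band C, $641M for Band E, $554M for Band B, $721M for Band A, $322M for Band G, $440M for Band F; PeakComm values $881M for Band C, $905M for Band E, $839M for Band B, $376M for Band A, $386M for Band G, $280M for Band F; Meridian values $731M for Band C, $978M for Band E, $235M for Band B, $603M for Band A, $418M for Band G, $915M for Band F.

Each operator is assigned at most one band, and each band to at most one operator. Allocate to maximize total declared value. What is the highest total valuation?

Optimal: VistaNet→Band B ($549M), TerraLink→Band G ($913M), AzureWave→Band A ($869M), ClearBand→Band E ($641M), PeakComm→Band C ($881M), Meridian→Band F ($915M) — total 549+913+869+641+881+915 = $4768M.

Max total: $4768M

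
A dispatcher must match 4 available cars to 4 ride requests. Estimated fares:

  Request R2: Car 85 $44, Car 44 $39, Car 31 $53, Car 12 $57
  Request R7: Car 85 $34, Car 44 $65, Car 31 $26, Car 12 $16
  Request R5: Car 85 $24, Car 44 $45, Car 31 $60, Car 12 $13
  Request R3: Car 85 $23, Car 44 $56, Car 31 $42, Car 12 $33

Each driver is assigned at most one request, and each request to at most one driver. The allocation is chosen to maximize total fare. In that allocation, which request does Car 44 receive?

Optimal: Car 85→Request R7 ($34), Car 44→Request R3 ($56), Car 31→Request R5 ($60), Car 12→Request R2 ($57) — total 34+56+60+57 = $207.
Next-best assignment: Car 85→Request R3, Car 44→Request R7, Car 31→Request R5, Car 12→Request R2 = $205.
Every other assignment is strictly worse.
Car 44's own top request is Request R7 ($65), but forcing Car 44→Request R7 and reassigning the rest optimally gives only $205 — worse by 2.

Car 44 receives Request R3.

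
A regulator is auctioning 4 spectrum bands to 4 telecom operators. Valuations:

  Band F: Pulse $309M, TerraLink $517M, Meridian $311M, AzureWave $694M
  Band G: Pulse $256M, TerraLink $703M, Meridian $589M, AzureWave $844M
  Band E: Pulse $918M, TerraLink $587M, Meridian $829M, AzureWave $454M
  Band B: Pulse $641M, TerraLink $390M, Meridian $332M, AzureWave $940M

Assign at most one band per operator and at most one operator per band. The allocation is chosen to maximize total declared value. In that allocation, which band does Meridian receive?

Meridian receives Band G.

This is the linear assignment problem.
Optimal: Pulse→Band E ($918M), TerraLink→Band F ($517M), Meridian→Band G ($589M), AzureWave→Band B ($940M) — total 918+517+589+940 = $2964M.
Column-greedy (each band in turn goes to its best remaining operator) gives $2647M, worse by 317.
Next-best assignment: Pulse→Band E, TerraLink→Band G, Meridian→Band F, AzureWave→Band B = $2872M.
Meridian's own top band is Band E ($829M), but forcing Meridian→Band E and reassigning the rest optimally gives only $2867M — worse by 97.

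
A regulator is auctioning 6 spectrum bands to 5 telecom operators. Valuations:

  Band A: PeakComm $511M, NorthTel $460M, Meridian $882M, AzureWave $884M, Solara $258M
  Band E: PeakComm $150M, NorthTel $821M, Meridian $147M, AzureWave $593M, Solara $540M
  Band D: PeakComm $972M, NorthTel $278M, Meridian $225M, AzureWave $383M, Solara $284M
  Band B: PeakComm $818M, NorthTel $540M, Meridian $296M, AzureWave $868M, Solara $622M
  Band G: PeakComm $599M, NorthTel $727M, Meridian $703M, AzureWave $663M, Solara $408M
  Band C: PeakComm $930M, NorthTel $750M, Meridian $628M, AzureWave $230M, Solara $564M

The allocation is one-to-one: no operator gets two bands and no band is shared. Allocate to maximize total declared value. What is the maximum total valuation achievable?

Optimal: PeakComm→Band D ($972M), NorthTel→Band E ($821M), Meridian→Band A ($882M), AzureWave→Band B ($868M), Solara→Band C ($564M) — total 972+821+882+868+564 = $4107M.
Max-entry greedy (repeatedly take the single best remaining cell) gives $4002M, worse by 105.

Maximum total: $4107M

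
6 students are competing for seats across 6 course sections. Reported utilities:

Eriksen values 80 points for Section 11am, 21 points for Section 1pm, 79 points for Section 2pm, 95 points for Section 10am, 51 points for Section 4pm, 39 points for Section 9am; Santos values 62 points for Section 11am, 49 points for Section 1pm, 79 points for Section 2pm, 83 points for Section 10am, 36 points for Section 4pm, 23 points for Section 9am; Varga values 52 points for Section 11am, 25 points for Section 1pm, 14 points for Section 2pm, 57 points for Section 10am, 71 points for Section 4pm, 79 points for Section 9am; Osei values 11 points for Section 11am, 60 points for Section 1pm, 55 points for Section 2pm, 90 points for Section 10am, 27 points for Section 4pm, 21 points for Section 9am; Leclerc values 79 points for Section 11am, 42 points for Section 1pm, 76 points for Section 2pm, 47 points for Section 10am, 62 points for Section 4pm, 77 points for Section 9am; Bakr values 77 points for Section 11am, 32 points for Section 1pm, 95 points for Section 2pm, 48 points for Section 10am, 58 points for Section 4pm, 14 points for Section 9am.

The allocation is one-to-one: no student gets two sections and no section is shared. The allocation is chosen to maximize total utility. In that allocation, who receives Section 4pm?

Varga receives Section 4pm.

Optimal: Eriksen→Section 11am (80 points), Santos→Section 10am (83 points), Varga→Section 4pm (71 points), Osei→Section 1pm (60 points), Leclerc→Section 9am (77 points), Bakr→Section 2pm (95 points) — total 80+83+71+60+77+95 = 466 points.
Row-greedy (each student in turn takes its best remaining section) gives 450 points, worse by 16.
Varga's own top section is Section 9am (79 points), but forcing Varga→Section 9am and reassigning the rest optimally gives only 459 points — worse by 7.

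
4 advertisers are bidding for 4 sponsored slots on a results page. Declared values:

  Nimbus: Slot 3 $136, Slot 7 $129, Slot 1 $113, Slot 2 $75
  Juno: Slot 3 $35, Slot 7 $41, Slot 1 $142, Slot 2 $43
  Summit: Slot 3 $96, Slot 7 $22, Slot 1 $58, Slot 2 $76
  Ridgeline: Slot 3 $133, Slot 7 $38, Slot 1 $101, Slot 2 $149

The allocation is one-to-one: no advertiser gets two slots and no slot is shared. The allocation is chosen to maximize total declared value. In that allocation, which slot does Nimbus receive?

Treat this as an assignment problem: match each advertiser to one slot.
Optimal: Nimbus→Slot 7 ($129), Juno→Slot 1 ($142), Summit→Slot 3 ($96), Ridgeline→Slot 2 ($149) — total 129+142+96+149 = $516.
Row-greedy (each advertiser in turn takes its best remaining slot) gives $392, worse by 124.
Next-best assignment: Nimbus→Slot 7, Juno→Slot 1, Summit→Slot 2, Ridgeline→Slot 3 = $480.
Every other assignment is strictly worse.
Nimbus's own top slot is Slot 3 ($136), but forcing Nimbus→Slot 3 and reassigning the rest optimally gives only $449 — worse by 67.

Nimbus receives Slot 7.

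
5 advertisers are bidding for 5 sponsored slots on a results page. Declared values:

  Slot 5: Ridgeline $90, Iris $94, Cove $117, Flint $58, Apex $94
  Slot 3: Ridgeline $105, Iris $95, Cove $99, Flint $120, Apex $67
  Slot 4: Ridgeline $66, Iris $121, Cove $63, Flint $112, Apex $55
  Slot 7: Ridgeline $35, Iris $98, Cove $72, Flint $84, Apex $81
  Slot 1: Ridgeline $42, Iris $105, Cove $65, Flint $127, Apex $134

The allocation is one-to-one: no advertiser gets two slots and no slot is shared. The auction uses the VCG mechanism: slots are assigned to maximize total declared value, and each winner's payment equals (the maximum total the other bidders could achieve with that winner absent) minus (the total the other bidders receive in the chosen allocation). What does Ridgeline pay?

Ridgeline pays $31.

Efficient allocation: Ridgeline→Slot 3 ($105), Iris→Slot 7 ($98), Cove→Slot 5 ($117), Flint→Slot 4 ($112), Apex→Slot 1 ($134); total welfare W = $566.
Ridgeline receives Slot 3 at value $105, so the others get W − 105 = $461.
Without Ridgeline: best allocation of the remaining 4 bidders over all 5 slots is Iris→Slot 4 ($121), Cove→Slot 5 ($117), Flint→Slot 3 ($120), Apex→Slot 1 ($134), total $492.
VCG payment = (others' best without Ridgeline) − (others' welfare with Ridgeline) = 492 − 461 = $31.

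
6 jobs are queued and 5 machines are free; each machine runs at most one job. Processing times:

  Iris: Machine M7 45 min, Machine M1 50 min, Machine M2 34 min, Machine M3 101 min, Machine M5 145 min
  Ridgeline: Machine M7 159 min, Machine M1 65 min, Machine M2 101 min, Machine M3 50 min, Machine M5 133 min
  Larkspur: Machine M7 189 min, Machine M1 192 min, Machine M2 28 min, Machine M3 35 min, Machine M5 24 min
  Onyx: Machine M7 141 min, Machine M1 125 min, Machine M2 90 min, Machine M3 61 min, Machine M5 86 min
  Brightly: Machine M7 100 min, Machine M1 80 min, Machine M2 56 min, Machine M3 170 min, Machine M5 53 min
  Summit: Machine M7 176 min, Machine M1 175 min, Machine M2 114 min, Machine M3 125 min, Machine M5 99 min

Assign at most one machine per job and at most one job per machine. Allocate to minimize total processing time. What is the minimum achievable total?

Optimal: Iris→Machine M7 (45 min), Ridgeline→Machine M1 (65 min), Brightly→Machine M2 (56 min), Onyx→Machine M3 (61 min), Larkspur→Machine M5 (24 min) — total 45+65+56+61+24 = 251 min.
Column-greedy (each machine in turn goes to its cheapest remaining job) gives 252 min, worse by 1.
Swapping Larkspur↔Iris (Larkspur→Machine M7 189 min, Iris→Machine M5 145 min) adds 265.
Every other assignment is strictly worse.

Minimum total: 251 min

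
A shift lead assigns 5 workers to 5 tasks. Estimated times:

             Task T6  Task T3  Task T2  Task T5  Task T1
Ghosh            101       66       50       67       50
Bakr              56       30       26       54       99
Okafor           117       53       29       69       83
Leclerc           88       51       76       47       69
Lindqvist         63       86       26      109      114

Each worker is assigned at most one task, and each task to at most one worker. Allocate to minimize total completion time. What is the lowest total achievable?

Treat this as an assignment problem: match each worker to one task.
Optimal: Ghosh→Task T1 (50 min), Bakr→Task T3 (30 min), Okafor→Task T2 (29 min), Leclerc→Task T5 (47 min), Lindqvist→Task T6 (63 min) — total 50+30+29+47+63 = 219 min.
Checked against all permutations: 219 min is optimal.

Min total: 219 min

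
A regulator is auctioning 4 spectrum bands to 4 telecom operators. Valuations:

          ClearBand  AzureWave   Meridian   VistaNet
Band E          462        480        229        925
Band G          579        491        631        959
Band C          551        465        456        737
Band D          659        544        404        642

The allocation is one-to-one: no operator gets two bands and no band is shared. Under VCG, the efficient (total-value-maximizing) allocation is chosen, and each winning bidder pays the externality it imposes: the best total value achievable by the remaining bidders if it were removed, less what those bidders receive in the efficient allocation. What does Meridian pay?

Meridian pays $49M.

Efficient allocation: ClearBand→Band D ($659M), AzureWave→Band C ($465M), Meridian→Band G ($631M), VistaNet→Band E ($925M); total welfare W = $2680M.
Meridian receives Band G at value $631M, so the others get W − 631 = $2049M.
Without Meridian: best allocation of the remaining 3 bidders over all 4 bands is ClearBand→Band D ($659M), AzureWave→Band E ($480M), VistaNet→Band G ($959M), total $2098M.
VCG payment = (others' best without Meridian) − (others' welfare with Meridian) = 2098 − 2049 = $49M.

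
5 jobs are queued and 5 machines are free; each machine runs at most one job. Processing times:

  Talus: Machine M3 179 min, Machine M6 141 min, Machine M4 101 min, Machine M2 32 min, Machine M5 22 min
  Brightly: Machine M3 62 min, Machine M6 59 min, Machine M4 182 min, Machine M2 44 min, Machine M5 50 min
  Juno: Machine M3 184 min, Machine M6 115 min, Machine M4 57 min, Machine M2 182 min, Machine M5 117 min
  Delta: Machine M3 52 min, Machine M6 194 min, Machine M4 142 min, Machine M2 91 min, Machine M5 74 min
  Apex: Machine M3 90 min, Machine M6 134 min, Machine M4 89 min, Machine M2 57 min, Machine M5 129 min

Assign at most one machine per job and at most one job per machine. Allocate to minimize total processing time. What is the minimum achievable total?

Min total: 247 min

Treat this as an assignment problem: match each job to one machine.
Optimal: Talus→Machine M5 (22 min), Brightly→Machine M6 (59 min), Juno→Machine M4 (57 min), Delta→Machine M3 (52 min), Apex→Machine M2 (57 min) — total 22+59+57+52+57 = 247 min.
Next-best assignment: Talus→Machine M5, Brightly→Machine M2, Juno→Machine M4, Delta→Machine M3, Apex→Machine M6 = 309 min.
Swapping Talus↔Apex (Talus→Machine M2 32 min, Apex→Machine M5 129 min) adds 82.
Every other assignment is strictly worse.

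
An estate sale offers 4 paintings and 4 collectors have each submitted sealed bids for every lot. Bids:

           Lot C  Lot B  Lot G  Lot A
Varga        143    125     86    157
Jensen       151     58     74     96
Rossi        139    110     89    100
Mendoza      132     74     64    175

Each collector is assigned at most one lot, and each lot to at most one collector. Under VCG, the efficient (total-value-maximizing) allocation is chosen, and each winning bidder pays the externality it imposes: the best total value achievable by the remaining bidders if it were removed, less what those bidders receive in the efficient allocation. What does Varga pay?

Efficient allocation: Varga→Lot B ($125), Jensen→Lot C ($151), Rossi→Lot G ($89), Mendoza→Lot A ($175); total welfare W = $540.
Varga receives Lot B at value $125, so the others get W − 125 = $415.
Without Varga: best allocation of the remaining 3 bidders over all 4 lots is Jensen→Lot C ($151), Rossi→Lot B ($110), Mendoza→Lot A ($175), total $436.
VCG payment = (others' best without Varga) − (others' welfare with Varga) = 436 − 415 = $21.

Varga pays $21.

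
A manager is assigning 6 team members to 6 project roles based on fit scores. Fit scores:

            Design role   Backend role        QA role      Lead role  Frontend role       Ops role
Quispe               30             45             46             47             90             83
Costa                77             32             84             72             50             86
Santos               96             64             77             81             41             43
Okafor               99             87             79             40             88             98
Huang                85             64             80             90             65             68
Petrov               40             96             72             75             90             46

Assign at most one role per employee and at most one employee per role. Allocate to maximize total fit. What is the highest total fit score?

Max total: 554 pts

Optimal: Quispe→Frontend role (90 pts), Costa→QA role (84 pts), Santos→Design role (96 pts), Okafor→Ops role (98 pts), Huang→Lead role (90 pts), Petrov→Backend role (96 pts) — total 90+84+96+98+90+96 = 554 pts.
Column-greedy (each role in turn goes to its best remaining employee) gives 502 pts, worse by 52.
No other one-to-one assignment exceeds 554 pts.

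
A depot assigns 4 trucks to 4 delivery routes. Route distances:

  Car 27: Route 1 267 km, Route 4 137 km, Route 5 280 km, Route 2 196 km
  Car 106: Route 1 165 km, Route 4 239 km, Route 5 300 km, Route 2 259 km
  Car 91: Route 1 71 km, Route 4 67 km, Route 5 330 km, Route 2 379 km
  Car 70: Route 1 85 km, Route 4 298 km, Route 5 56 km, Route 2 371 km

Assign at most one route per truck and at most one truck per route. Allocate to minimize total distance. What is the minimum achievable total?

Minimum total: 484 km

Optimal: Car 27→Route 2 (196 km), Car 106→Route 1 (165 km), Car 91→Route 4 (67 km), Car 70→Route 5 (56 km) — total 196+165+67+56 = 484 km.
Row-greedy (each truck in turn takes its cheapest remaining route) gives 1003 km, worse by 519.
Next-best assignment: Car 27→Route 4, Car 106→Route 2, Car 91→Route 1, Car 70→Route 5 = 523 km.
Swapping Car 91↔Car 27 (Car 91→Route 2 379 km, Car 27→Route 4 137 km) adds 253.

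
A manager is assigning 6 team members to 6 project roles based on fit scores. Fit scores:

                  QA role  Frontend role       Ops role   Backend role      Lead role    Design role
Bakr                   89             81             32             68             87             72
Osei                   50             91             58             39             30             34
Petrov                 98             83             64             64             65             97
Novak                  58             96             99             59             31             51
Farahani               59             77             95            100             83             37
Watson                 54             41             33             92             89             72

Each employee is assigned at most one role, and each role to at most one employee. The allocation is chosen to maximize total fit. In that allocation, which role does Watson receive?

Optimal: Bakr→QA role (89 pts), Osei→Frontend role (91 pts), Petrov→Design role (97 pts), Novak→Ops role (99 pts), Farahani→Backend role (100 pts), Watson→Lead role (89 pts) — total 89+91+97+99+100+89 = 565 pts.
Max-entry greedy (repeatedly take the single best remaining cell) gives 549 pts, worse by 16.
Next-best assignment: Bakr→QA role, Osei→Frontend role, Petrov→Design role, Novak→Ops role, Farahani→Lead role, Watson→Backend role = 551 pts.
Swapping Bakr↔Watson (Bakr→Lead role 87 pts, Watson→QA role 54 pts) loses 37.
Every other assignment is strictly worse.
Watson's own top role is Backend role (92 pts), but forcing Watson→Backend role and reassigning the rest optimally gives only 551 pts — worse by 14.

Watson receives Lead role.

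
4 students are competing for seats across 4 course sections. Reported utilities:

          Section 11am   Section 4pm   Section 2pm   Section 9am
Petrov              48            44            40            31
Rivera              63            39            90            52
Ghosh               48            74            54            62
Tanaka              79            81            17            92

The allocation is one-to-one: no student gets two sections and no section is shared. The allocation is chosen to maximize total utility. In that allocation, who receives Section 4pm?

Optimal: Petrov→Section 11am (48 points), Rivera→Section 2pm (90 points), Ghosh→Section 4pm (74 points), Tanaka→Section 9am (92 points) — total 48+90+74+92 = 304 points.
Column-greedy (each section in turn goes to its best remaining student) gives 274 points, worse by 30.
Next-best assignment: Petrov→Section 11am, Rivera→Section 2pm, Ghosh→Section 9am, Tanaka→Section 4pm = 281 points.
No other one-to-one assignment exceeds 304 points.

Ghosh receives Section 4pm.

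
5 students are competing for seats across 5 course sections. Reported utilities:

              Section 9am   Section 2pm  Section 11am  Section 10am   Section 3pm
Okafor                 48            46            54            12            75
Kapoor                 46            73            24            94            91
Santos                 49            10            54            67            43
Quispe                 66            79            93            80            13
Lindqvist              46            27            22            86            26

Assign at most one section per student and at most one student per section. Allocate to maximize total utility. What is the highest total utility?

Optimal: Okafor→Section 3pm (75 points), Kapoor→Section 2pm (73 points), Santos→Section 9am (49 points), Quispe→Section 11am (93 points), Lindqvist→Section 10am (86 points) — total 75+73+49+93+86 = 376 points.
Row-greedy (each student in turn takes its best remaining section) gives 348 points, worse by 28.
Next-best assignment: Okafor→Section 2pm, Kapoor→Section 3pm, Santos→Section 9am, Quispe→Section 11am, Lindqvist→Section 10am = 365 points.

Max total: 376 points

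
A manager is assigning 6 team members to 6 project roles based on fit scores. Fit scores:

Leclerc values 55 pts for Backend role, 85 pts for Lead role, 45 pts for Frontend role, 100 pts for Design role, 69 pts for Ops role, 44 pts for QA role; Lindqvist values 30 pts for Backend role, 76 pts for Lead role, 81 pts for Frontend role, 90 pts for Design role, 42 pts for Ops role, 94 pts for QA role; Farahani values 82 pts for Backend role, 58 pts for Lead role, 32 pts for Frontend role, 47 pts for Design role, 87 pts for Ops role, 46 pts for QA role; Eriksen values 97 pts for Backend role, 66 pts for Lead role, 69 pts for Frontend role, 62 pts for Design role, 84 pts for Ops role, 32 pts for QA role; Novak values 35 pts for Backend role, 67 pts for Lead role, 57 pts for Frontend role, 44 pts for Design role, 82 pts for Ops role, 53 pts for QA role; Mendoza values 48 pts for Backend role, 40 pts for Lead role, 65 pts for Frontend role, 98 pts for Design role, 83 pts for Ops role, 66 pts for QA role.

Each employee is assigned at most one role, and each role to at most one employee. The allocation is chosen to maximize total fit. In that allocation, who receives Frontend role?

Novak receives Frontend role.

Optimal: Leclerc→Lead role (85 pts), Lindqvist→QA role (94 pts), Farahani→Ops role (87 pts), Eriksen→Backend role (97 pts), Novak→Frontend role (57 pts), Mendoza→Design role (98 pts) — total 85+94+87+97+57+98 = 518 pts.
Next-best assignment: Leclerc→Lead role, Lindqvist→QA role, Farahani→Backend role, Eriksen→Frontend role, Novak→Ops role, Mendoza→Design role = 510 pts.
No other one-to-one assignment exceeds 518 pts.
Novak's own top role is Ops role (82 pts), but forcing Novak→Ops role and reassigning the rest optimally gives only 510 pts — worse by 8.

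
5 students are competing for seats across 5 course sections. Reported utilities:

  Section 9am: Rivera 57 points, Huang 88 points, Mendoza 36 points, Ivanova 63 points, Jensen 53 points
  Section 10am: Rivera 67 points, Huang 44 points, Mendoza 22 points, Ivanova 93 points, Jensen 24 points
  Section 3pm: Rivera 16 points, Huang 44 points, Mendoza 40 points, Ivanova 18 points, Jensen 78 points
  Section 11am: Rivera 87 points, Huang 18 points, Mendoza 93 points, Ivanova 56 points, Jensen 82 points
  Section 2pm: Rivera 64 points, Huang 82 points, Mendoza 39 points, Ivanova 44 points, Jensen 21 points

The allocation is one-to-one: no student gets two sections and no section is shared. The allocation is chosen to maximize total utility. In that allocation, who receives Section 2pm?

Optimal: Rivera→Section 2pm (64 points), Huang→Section 9am (88 points), Mendoza→Section 11am (93 points), Ivanova→Section 10am (93 points), Jensen→Section 3pm (78 points) — total 64+88+93+93+78 = 416 points.
Swapping Huang↔Jensen (Huang→Section 3pm 44 points, Jensen→Section 9am 53 points) loses 69.
Every other assignment is strictly worse.
Rivera's own top section is Section 11am (87 points), but forcing Rivera→Section 11am and reassigning the rest optimally gives only 385 points — worse by 31.

Rivera receives Section 2pm.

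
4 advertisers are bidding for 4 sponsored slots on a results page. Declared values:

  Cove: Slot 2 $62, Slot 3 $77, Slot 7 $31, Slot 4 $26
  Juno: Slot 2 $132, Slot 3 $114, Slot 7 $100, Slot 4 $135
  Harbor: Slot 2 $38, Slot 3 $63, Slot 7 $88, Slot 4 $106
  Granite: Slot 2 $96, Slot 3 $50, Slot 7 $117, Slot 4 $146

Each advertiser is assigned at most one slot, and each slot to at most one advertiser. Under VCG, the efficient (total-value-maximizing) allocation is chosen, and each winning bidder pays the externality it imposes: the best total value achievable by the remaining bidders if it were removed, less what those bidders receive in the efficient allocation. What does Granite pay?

Efficient allocation: Cove→Slot 3 ($77), Juno→Slot 2 ($132), Harbor→Slot 7 ($88), Granite→Slot 4 ($146); total welfare W = $443.
Granite receives Slot 4 at value $146, so the others get W − 146 = $297.
Without Granite: best allocation of the remaining 3 bidders over all 4 slots is Cove→Slot 3 ($77), Juno→Slot 2 ($132), Harbor→Slot 4 ($106), total $315.
VCG payment = (others' best without Granite) − (others' welfare with Granite) = 315 − 297 = $18.

Granite pays $18.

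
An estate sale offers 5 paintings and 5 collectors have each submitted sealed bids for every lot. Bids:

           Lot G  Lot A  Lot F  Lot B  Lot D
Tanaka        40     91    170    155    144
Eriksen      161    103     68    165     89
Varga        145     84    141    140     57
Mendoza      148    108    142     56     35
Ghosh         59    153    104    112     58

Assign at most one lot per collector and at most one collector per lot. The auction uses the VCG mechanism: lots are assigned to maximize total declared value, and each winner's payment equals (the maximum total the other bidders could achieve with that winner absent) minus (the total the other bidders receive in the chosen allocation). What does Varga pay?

Varga pays $26.

Efficient allocation: Tanaka→Lot D ($144), Eriksen→Lot B ($165), Varga→Lot F ($141), Mendoza→Lot G ($148), Ghosh→Lot A ($153); total welfare W = $751.
Varga receives Lot F at value $141, so the others get W − 141 = $610.
Without Varga: best allocation of the remaining 4 bidders over all 5 lots is Tanaka→Lot F ($170), Eriksen→Lot B ($165), Mendoza→Lot G ($148), Ghosh→Lot A ($153), total $636.
VCG payment = (others' best without Varga) − (others' welfare with Varga) = 636 − 610 = $26.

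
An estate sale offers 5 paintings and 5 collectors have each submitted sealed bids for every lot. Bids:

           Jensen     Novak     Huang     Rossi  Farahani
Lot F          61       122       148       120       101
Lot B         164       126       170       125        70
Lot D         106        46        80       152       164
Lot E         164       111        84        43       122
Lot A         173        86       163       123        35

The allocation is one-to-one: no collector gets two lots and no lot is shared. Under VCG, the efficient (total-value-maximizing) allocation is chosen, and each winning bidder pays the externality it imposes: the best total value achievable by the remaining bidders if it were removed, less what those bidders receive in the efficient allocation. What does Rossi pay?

Efficient allocation: Jensen→Lot E ($164), Novak→Lot F ($122), Huang→Lot B ($170), Rossi→Lot A ($123), Farahani→Lot D ($164); total welfare W = $743.
Rossi receives Lot A at value $123, so the others get W − 123 = $620.
Without Rossi: best allocation of the remaining 4 bidders over all 5 lots is Jensen→Lot A ($173), Novak→Lot F ($122), Huang→Lot B ($170), Farahani→Lot D ($164), total $629.
VCG payment = (others' best without Rossi) − (others' welfare with Rossi) = 629 − 620 = $9.

Rossi pays $9.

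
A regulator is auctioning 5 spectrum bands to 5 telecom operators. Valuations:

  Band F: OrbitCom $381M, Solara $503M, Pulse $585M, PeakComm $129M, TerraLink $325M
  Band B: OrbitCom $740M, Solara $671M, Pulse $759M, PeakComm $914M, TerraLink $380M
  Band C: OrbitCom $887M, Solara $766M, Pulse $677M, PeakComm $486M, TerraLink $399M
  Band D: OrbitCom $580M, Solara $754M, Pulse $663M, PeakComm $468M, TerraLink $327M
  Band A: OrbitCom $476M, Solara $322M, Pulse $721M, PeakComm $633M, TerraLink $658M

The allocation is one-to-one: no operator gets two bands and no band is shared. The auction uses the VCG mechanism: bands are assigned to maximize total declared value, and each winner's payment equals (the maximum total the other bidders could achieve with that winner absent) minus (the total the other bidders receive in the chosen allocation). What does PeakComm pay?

Efficient allocation: OrbitCom→Band C ($887M), Solara→Band D ($754M), Pulse→Band F ($585M), PeakComm→Band B ($914M), TerraLink→Band A ($658M); total welfare W = $3798M.
PeakComm receives Band B at value $914M, so the others get W − 914 = $2884M.
Without PeakComm: best allocation of the remaining 4 bidders over all 5 bands is OrbitCom→Band C ($887M), Solara→Band D ($754M), Pulse→Band B ($759M), TerraLink→Band A ($658M), total $3058M.
VCG payment = (others' best without PeakComm) − (others' welfare with PeakComm) = 3058 − 2884 = $174M.

PeakComm pays $174M.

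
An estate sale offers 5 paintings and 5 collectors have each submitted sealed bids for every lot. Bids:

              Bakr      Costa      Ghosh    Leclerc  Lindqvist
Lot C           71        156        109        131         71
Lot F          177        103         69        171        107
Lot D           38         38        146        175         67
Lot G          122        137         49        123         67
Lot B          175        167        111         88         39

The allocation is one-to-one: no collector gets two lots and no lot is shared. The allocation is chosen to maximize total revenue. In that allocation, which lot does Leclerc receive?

Leclerc receives Lot F.

Optimal: Bakr→Lot B ($175), Costa→Lot C ($156), Ghosh→Lot D ($146), Leclerc→Lot F ($171), Lindqvist→Lot G ($67) — total 175+156+146+171+67 = $715.
Max-entry greedy (repeatedly take the single best remaining cell) gives $695, worse by 20.
Next-best assignment: Bakr→Lot B, Costa→Lot C, Ghosh→Lot D, Leclerc→Lot G, Lindqvist→Lot F = $707.
Swapping Leclerc↔Bakr (Leclerc→Lot B $88, Bakr→Lot F $177) loses 81.
No other one-to-one assignment exceeds $715.
Leclerc's own top lot is Lot D ($175), but forcing Leclerc→Lot D and reassigning the rest optimally gives only $703 — worse by 12.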